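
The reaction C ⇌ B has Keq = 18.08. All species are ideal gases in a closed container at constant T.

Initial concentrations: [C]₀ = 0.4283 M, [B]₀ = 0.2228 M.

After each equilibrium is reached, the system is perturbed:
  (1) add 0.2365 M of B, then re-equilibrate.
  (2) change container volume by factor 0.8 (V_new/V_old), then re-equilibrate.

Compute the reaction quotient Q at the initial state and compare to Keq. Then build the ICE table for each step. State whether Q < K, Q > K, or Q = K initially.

Q₀ = 0.5202 vs Keq = 18.08 ⇒ Q<K, forward
Step 1:
                   C          B
  Initial     0.4283     0.2228
  Change     -0.3942     0.3942
  Equil      0.03412      0.617
  solve Keq expr → x = 0.3942; check Q = 18.08
Then add 0.2365 M of B.
Step 2:
                   C          B
  Initial    0.03412     0.8535
  Change      0.0124    -0.0124
  Equil      0.04652     0.8411
  solve Keq expr → x = -0.0124; check Q = 18.08
Then change container volume by factor 0.8 (V_new/V_old).
Step 3:
                   C          B
  Initial    0.05815      1.051
  Change           0          0
  Equil      0.05815      1.051
  solve Keq expr → x = 0; check Q = 18.08

Q₀ = 0.5202; Q < K (proceeds forward)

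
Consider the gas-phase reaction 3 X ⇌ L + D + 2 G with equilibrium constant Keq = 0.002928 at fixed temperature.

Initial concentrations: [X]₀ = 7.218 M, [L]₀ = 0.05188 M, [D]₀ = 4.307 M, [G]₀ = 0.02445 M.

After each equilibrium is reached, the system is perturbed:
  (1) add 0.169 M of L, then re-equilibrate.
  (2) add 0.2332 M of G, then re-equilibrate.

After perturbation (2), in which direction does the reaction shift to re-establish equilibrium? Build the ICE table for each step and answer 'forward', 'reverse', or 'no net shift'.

Q₀ = 3.5521e-07 vs Keq = 0.002928 ⇒ Q<K, forward
Step 1:
                  X         L         D         G
  Initial     7.218   0.05188     4.307   0.02445
  Change    -0.9436    0.3145    0.3145    0.6291
  Equil       6.274    0.3664     4.622    0.6535
  solve Keq expr → x = 0.3145; check Q = 0.002928
Then add 0.169 M of L.
Step 2:
                  X         L         D         G
  Initial     6.274    0.5354     4.622    0.6535
  Change     0.1129  -0.03763  -0.03763  -0.07527
  Equil       6.387    0.4978     4.584    0.5783
  solve Keq expr → x = -0.03763; check Q = 0.002928
Then add 0.2332 M of G.
Step 3:
                  X         L         D         G
  Initial     6.387    0.4978     4.584    0.8115
  Change     0.2205  -0.07352  -0.07352    -0.147
  Equil       6.608    0.4243      4.51    0.6644
  solve Keq expr → x = -0.07352; check Q = 0.002928

Direction: reverse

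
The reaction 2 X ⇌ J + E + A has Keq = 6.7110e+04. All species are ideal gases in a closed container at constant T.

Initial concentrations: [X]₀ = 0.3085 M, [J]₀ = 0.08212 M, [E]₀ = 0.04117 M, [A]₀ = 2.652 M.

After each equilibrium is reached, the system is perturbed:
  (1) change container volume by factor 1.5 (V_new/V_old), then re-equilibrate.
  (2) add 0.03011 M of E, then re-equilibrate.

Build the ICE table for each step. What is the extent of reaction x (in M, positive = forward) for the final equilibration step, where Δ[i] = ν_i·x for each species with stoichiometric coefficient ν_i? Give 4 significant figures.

Q₀ = 0.09421 vs Keq = 6.7110e+04 ⇒ Q<K, forward
Step 1:
                  X         J         E         A
  init       0.3085   0.08212   0.04117     2.652
  Δ         -0.3071    0.1536    0.1536    0.1536
  eq       0.001385    0.2357    0.1947     2.806
  solve Keq expr → x = 0.1536; check Q = 6.7110e+04
Then change container volume by factor 1.5 (V_new/V_old).
Step 2:
                  X         J         E         A
  init    9.2342e-04    0.1571    0.1298      1.87
  Δ       -1.6898e-04 8.4492e-05 8.4492e-05 8.4492e-05
  eq      7.5443e-04    0.1572    0.1299      1.87
  solve Keq expr → x = 8.4492e-05; check Q = 6.7110e+04
Then add 0.03011 M of E.
Step 3:
                  X         J         E         A
  init    7.5443e-04    0.1572      0.16      1.87
  Δ       8.2654e-05 -4.1327e-05 -4.1327e-05 -4.1327e-05
  eq      8.3709e-04    0.1572      0.16      1.87
  solve Keq expr → x = -4.1327e-05; check Q = 6.7110e+04

x = -4.1327e-05 M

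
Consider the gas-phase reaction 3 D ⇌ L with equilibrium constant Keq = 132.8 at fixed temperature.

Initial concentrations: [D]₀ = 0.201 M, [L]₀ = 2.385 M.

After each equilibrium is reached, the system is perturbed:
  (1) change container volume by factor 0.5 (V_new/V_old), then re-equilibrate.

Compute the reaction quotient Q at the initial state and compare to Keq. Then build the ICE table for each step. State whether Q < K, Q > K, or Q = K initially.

Q₀ = 293.7; Q > K (proceeds reverse)

Q₀ = 293.7 vs Keq = 132.8 ⇒ Q>K, reverse
Step 1:
                    D           L
  init          0.201       2.385
  Δ           0.06014    -0.02005
  eq           0.2611       2.365
  solve Keq expr → x = -0.02005; check Q = 132.8
Then change container volume by factor 0.5 (V_new/V_old).
Step 2:
                    D           L
  init         0.5223        4.73
  Δ           -0.1918     0.06393
  eq           0.3305       4.794
  solve Keq expr → x = 0.06393; check Q = 132.8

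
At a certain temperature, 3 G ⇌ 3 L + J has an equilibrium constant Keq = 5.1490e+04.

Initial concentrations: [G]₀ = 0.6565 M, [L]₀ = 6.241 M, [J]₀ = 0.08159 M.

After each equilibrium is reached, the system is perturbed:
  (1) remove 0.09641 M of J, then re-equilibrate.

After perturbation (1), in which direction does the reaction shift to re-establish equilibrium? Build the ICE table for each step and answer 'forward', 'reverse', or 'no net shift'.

Q₀ = 70.1 vs Keq = 5.1490e+04 ⇒ Q<K, forward
Step 1:
                    G           L           J
  Initial      0.6565       6.241     0.08159
  Change      -0.5399      0.5399        0.18
  Equil        0.1166       6.781      0.2616
  solve Keq expr → x = 0.18; check Q = 5.1490e+04
Then remove 0.09641 M of J.
Step 2:
                    G           L           J
  Initial      0.1166       6.781      0.1652
  Change     -0.01532     0.01532    0.005105
  Equil        0.1013       6.796      0.1703
  solve Keq expr → x = 0.005105; check Q = 5.1490e+04

Direction: forward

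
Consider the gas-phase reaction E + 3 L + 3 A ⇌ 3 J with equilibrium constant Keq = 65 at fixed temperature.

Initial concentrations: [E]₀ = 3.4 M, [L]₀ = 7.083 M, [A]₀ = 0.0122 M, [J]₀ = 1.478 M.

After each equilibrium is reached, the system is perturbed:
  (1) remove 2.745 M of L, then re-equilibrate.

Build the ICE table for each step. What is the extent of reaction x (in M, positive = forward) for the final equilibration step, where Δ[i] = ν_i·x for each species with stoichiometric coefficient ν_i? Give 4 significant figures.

Q₀ = 1472 vs Keq = 65 ⇒ Q>K, reverse
Step 1:
                  E         L         A         J
  Initial       3.4     7.083    0.0122     1.478
  Change   0.007227   0.02168   0.02168  -0.02168
  Equil       3.407     7.105   0.03388     1.456
  solve Keq expr → x = -0.007227; check Q = 65
Then remove 2.745 M of L.
Step 2:
                  E         L         A         J
  Initial     3.407      4.36   0.03388     1.456
  Change   0.006758   0.02028   0.02028  -0.02028
  Equil       3.414      4.38   0.05416     1.436
  solve Keq expr → x = -0.006758; check Q = 65

x = -0.006758 M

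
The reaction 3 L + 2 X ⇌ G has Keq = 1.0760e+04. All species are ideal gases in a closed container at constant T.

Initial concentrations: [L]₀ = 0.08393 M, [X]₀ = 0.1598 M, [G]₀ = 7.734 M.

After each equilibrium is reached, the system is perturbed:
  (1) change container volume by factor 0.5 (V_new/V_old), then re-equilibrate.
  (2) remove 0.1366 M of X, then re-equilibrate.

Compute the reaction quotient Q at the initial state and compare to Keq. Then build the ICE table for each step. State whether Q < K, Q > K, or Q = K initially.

Q₀ = 5.1227e+05 vs Keq = 1.0760e+04 ⇒ Q>K, reverse
Step 1:
                   L          X          G
  init       0.08393     0.1598      7.734
  Δ           0.1396    0.09308   -0.04654
  eq          0.2236     0.2529      7.687
  solve Keq expr → x = -0.04654; check Q = 1.0760e+04
Then change container volume by factor 0.5 (V_new/V_old).
Step 2:
                   L          X          G
  init        0.4471     0.5058      15.37
  Δ           -0.223    -0.1487    0.07433
  eq          0.2241     0.3571      15.45
  solve Keq expr → x = 0.07433; check Q = 1.0760e+04
Then remove 0.1366 M of X.
Step 3:
                   L          X          G
  init        0.2241     0.2205      15.45
  Δ          0.05481    0.03654   -0.01827
  eq          0.2789     0.2571      15.43
  solve Keq expr → x = -0.01827; check Q = 1.0760e+04

Q₀ = 5.1227e+05; Q > K (proceeds reverse)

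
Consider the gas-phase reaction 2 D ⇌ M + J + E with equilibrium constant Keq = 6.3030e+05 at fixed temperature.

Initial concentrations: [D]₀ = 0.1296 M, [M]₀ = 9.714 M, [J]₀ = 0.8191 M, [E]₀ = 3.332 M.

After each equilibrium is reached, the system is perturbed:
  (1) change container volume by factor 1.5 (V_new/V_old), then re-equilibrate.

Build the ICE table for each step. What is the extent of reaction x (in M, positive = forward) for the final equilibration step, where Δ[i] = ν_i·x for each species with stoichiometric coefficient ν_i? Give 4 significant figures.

x = 4.1550e-04 M

Q₀ = 1578 vs Keq = 6.3030e+05 ⇒ Q<K, forward
Step 1:
                    D           M           J           E
  I            0.1296       9.714      0.8191       3.332
  C           -0.1228      0.0614      0.0614      0.0614
  E          0.006807       9.775      0.8805       3.393
  solve Keq expr → x = 0.0614; check Q = 6.3030e+05
Then change container volume by factor 1.5 (V_new/V_old).
Step 2:
                    D           M           J           E
  I          0.004538       6.517       0.587       2.262
  C       -8.3100e-04  4.1550e-04  4.1550e-04  4.1550e-04
  E          0.003707       6.517      0.5874       2.263
  solve Keq expr → x = 4.1550e-04; check Q = 6.3030e+05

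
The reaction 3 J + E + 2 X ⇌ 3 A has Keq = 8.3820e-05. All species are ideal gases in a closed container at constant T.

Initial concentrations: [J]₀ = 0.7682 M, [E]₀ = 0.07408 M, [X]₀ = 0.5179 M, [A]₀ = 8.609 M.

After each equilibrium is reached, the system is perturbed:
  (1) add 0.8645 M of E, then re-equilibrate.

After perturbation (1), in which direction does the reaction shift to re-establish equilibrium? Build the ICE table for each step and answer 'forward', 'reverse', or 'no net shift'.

Direction: forward

Q₀ = 7.0834e+04 vs Keq = 8.3820e-05 ⇒ Q>K, reverse
Step 1:
                    J           E           X           A
  I            0.7682     0.07408      0.5179       8.609
  C              7.18       2.393       4.786       -7.18
  E             7.948       2.467       5.304       1.429
  solve Keq expr → x = -2.393; check Q = 8.3820e-05
Then add 0.8645 M of E.
Step 2:
                    J           E           X           A
  I             7.948       3.332       5.304       1.429
  C            -0.109    -0.03633    -0.07266       0.109
  E             7.839       3.295       5.232       1.538
  solve Keq expr → x = 0.03633; check Q = 8.3820e-05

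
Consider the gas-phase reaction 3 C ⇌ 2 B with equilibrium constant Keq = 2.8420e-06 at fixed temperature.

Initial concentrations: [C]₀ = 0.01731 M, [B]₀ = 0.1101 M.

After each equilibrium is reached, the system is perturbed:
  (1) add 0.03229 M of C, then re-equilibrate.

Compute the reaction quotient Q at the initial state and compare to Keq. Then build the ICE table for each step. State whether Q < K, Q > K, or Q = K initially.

Q₀ = 2337 vs Keq = 2.8420e-06 ⇒ Q>K, reverse
Step 1:
                    C           B
  I           0.01731      0.1101
  C             0.165       -0.11
  E            0.1823  1.3118e-04
  solve Keq expr → x = -0.05498; check Q = 2.8420e-06
Then add 0.03229 M of C.
Step 2:
                    C           B
  I            0.2146  1.3118e-04
  C       -5.4445e-05  3.6297e-05
  E            0.2145  1.6747e-04
  solve Keq expr → x = 1.8148e-05; check Q = 2.8420e-06

Q₀ = 2337; Q > K (proceeds reverse)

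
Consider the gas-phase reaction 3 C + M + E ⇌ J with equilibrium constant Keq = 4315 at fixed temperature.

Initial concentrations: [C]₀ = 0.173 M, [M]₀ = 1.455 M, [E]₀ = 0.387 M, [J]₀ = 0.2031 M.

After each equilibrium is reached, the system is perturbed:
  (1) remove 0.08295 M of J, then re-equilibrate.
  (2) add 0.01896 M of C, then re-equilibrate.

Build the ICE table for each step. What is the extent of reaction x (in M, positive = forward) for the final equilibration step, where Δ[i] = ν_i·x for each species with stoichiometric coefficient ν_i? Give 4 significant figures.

Q₀ = 69.66 vs Keq = 4315 ⇒ Q<K, forward
Step 1:
                    C           M           E           J
  init          0.173       1.455       0.387      0.2031
  Δ           -0.1242    -0.04141    -0.04141     0.04141
  eq          0.04877       1.414      0.3456      0.2445
  solve Keq expr → x = 0.04141; check Q = 4315
Then remove 0.08295 M of J.
Step 2:
                    C           M           E           J
  init        0.04877       1.414      0.3456      0.1616
  Δ         -0.006014   -0.002005   -0.002005    0.002005
  eq          0.04276       1.412      0.3436      0.1636
  solve Keq expr → x = 0.002005; check Q = 4315
Then add 0.01896 M of C.
Step 3:
                    C           M           E           J
  init        0.06172       1.412      0.3436      0.1636
  Δ          -0.01812    -0.00604    -0.00604     0.00604
  eq          0.04359       1.406      0.3375      0.1696
  solve Keq expr → x = 0.00604; check Q = 4315

x = 0.00604 M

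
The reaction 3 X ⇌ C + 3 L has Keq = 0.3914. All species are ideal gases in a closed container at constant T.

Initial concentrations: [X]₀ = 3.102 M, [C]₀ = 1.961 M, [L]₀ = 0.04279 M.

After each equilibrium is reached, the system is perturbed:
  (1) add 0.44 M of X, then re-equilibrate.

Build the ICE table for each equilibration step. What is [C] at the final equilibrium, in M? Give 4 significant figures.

[C]_eq = 2.37 M

Q₀ = 5.1473e-06 vs Keq = 0.3914 ⇒ Q<K, forward
Step 1:
                   X          C          L
  I            3.102      1.961    0.04279
  C           -1.076     0.3588      1.076
  E            2.026       2.32      1.119
  solve Keq expr → x = 0.3588; check Q = 0.3914
Then add 0.44 M of X.
Step 2:
                   X          C          L
  I            2.466       2.32      1.119
  C          -0.1507    0.05025     0.1507
  E            2.315       2.37       1.27
  solve Keq expr → x = 0.05025; check Q = 0.3914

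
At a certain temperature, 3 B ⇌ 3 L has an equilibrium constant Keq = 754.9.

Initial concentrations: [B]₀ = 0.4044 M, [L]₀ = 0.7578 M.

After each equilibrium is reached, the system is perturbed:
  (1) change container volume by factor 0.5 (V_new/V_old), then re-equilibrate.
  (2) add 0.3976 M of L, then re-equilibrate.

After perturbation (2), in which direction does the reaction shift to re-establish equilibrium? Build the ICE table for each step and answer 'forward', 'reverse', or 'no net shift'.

Direction: reverse

Q₀ = 6.58 vs Keq = 754.9 ⇒ Q<K, forward
Step 1:
                   B          L
  init        0.4044     0.7578
  Δ          -0.2894     0.2894
  eq           0.115      1.047
  solve Keq expr → x = 0.09646; check Q = 754.9
Then change container volume by factor 0.5 (V_new/V_old).
Step 2:
                   B          L
  init          0.23      2.094
  Δ                0          0
  eq            0.23      2.094
  solve Keq expr → x = 0; check Q = 754.9
Then add 0.3976 M of L.
Step 3:
                   B          L
  init          0.23      2.492
  Δ          0.03935   -0.03935
  eq          0.2694      2.453
  solve Keq expr → x = -0.01312; check Q = 754.9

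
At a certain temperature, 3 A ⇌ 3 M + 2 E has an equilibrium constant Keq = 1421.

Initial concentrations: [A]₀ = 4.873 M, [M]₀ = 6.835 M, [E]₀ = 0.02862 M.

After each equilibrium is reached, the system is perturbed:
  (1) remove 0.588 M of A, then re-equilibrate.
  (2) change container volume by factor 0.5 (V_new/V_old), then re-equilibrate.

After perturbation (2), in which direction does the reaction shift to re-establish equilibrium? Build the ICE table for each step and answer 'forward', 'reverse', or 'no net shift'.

Q₀ = 0.00226 vs Keq = 1421 ⇒ Q<K, forward
Step 1:
                   A          M          E
  I            4.873      6.835    0.02862
  C           -3.324      3.324      2.216
  E            1.549      10.16      2.245
  solve Keq expr → x = 1.108; check Q = 1421
Then remove 0.588 M of A.
Step 2:
                   A          M          E
  I           0.9611      10.16      2.245
  C           0.4046    -0.4046    -0.2697
  E            1.366      9.754      1.975
  solve Keq expr → x = -0.1349; check Q = 1421
Then change container volume by factor 0.5 (V_new/V_old).
Step 3:
                   A          M          E
  I            2.731      19.51       3.95
  C           0.9439    -0.9439    -0.6292
  E            3.675      18.56       3.32
  solve Keq expr → x = -0.3146; check Q = 1421

Direction: reverse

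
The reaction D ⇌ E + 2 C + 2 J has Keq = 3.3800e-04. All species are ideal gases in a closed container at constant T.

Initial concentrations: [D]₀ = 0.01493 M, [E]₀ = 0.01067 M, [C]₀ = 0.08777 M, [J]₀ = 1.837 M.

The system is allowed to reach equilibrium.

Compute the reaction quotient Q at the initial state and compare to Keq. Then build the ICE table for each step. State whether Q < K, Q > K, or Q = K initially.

Q₀ = 0.01858 vs Keq = 3.3800e-04 ⇒ Q>K, reverse
Step 1:
                  D         E         C         J
  init      0.01493   0.01067   0.08777     1.837
  Δ         0.01011  -0.01011  -0.02022  -0.02022
  eq        0.02504 5.6184e-04   0.06755     1.817
  solve Keq expr → x = -0.01011; check Q = 3.3800e-04

Q₀ = 0.01858; Q > K (proceeds reverse)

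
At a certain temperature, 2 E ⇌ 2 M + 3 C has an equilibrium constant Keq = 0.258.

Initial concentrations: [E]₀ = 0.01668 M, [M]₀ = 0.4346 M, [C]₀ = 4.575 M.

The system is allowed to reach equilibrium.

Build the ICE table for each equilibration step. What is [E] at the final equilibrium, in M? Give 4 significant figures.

[E]_eq = 0.424 M

Q₀ = 6.5007e+04 vs Keq = 0.258 ⇒ Q>K, reverse
Step 1:
                   E          M          C
  I          0.01668     0.4346      4.575
  C           0.4073    -0.4073     -0.611
  E            0.424    0.02729      3.964
  solve Keq expr → x = -0.2037; check Q = 0.258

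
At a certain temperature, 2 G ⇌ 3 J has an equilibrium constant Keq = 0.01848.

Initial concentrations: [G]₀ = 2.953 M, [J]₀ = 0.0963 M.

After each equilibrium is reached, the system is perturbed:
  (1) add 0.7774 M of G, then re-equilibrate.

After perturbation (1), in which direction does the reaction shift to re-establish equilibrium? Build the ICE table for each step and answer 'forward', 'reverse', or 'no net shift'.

Q₀ = 1.0241e-04 vs Keq = 0.01848 ⇒ Q<K, forward
Step 1:
                  G         J
  Initial     2.953    0.0963
  Change    -0.2756    0.4135
  Equil       2.677    0.5098
  solve Keq expr → x = 0.1378; check Q = 0.01848
Then add 0.7774 M of G.
Step 2:
                  G         J
  Initial     3.455    0.5098
  Change    -0.0584    0.0876
  Equil       3.396    0.5974
  solve Keq expr → x = 0.0292; check Q = 0.01848

Direction: forward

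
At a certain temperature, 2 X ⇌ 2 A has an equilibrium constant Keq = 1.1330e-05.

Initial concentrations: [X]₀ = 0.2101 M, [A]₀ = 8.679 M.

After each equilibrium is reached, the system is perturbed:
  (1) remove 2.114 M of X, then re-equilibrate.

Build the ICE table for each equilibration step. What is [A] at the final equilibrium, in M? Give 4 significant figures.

Q₀ = 1706 vs Keq = 1.1330e-05 ⇒ Q>K, reverse
Step 1:
                   X          A
  I           0.2101      8.679
  C            8.649     -8.649
  E            8.859    0.02982
  solve Keq expr → x = -4.325; check Q = 1.1330e-05
Then remove 2.114 M of X.
Step 2:
                   X          A
  I            6.745    0.02982
  C         0.007092  -0.007092
  E            6.752    0.02273
  solve Keq expr → x = -0.003546; check Q = 1.1330e-05

[A]_eq = 0.02273 M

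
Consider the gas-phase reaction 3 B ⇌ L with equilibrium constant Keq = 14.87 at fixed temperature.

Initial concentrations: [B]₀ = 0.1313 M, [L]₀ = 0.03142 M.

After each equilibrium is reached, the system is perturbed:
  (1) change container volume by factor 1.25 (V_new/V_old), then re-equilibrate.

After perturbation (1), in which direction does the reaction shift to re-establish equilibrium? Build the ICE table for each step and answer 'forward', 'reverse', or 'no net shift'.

Q₀ = 13.88 vs Keq = 14.87 ⇒ Q<K, forward
Step 1:
                   B          L
  init        0.1313    0.03142
  Δ        -0.002054 6.8453e-04
  eq          0.1292     0.0321
  solve Keq expr → x = 6.8453e-04; check Q = 14.87
Then change container volume by factor 1.25 (V_new/V_old).
Step 2:
                   B          L
  init        0.1034    0.02568
  Δ          0.01073  -0.003578
  eq          0.1141    0.02211
  solve Keq expr → x = -0.003578; check Q = 14.87

Direction: reverse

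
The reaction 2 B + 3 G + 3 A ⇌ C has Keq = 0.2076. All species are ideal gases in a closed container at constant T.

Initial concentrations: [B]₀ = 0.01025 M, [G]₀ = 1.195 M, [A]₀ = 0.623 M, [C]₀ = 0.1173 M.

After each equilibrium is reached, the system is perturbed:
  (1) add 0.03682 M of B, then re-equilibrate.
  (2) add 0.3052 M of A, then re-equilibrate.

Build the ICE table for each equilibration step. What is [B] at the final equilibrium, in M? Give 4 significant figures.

[B]_eq = 0.2031 M

Q₀ = 2706 vs Keq = 0.2076 ⇒ Q>K, reverse
Step 1:
                   B          G          A          C
  init       0.01025      1.195      0.623     0.1173
  Δ           0.1924     0.2886     0.2886   -0.09621
  eq          0.2027      1.484     0.9116    0.02109
  solve Keq expr → x = -0.09621; check Q = 0.2076
Then add 0.03682 M of B.
Step 2:
                   B          G          A          C
  init        0.2395      1.484     0.9116    0.02109
  Δ        -0.008772   -0.01316   -0.01316   0.004386
  eq          0.2307       1.47     0.8985    0.02548
  solve Keq expr → x = 0.004386; check Q = 0.2076
Then add 0.3052 M of A.
Step 3:
                   B          G          A          C
  init        0.2307       1.47      1.204    0.02548
  Δ         -0.02757   -0.04135   -0.04135    0.01378
  eq          0.2031      1.429      1.162    0.03926
  solve Keq expr → x = 0.01378; check Q = 0.2076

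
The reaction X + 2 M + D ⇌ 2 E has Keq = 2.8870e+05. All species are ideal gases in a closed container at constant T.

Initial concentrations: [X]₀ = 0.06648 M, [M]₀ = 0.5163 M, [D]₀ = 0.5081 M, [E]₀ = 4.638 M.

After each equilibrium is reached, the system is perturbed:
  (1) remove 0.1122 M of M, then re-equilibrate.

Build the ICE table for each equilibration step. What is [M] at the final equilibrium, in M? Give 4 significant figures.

Q₀ = 2389 vs Keq = 2.8870e+05 ⇒ Q<K, forward
Step 1:
                  X         M         D         E
  I         0.06648    0.5163    0.5081     4.638
  C        -0.06528   -0.1306  -0.06528    0.1306
  E        0.001195    0.3857    0.4428     4.769
  solve Keq expr → x = 0.06528; check Q = 2.8870e+05
Then remove 0.1122 M of M.
Step 2:
                  X         M         D         E
  I        0.001195    0.2735    0.4428     4.769
  C        0.001135  0.002269  0.001135 -0.002269
  E         0.00233    0.2758     0.444     4.766
  solve Keq expr → x = -0.001135; check Q = 2.8870e+05

[M]_eq = 0.2758 M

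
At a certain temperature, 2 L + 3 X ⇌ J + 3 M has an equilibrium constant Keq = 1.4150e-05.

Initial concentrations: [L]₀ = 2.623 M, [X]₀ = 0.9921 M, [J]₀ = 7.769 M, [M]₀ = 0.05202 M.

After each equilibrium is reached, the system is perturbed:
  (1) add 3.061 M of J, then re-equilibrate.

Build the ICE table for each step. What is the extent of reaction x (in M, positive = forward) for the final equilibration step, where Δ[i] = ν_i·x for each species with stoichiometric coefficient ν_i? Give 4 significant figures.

x = -8.1301e-04 M

Q₀ = 1.6278e-04 vs Keq = 1.4150e-05 ⇒ Q>K, reverse
Step 1:
                  L         X         J         M
  init        2.623    0.9921     7.769   0.05202
  Δ          0.0188    0.0282   -0.0094   -0.0282
  eq          2.642      1.02      7.76   0.02382
  solve Keq expr → x = -0.0094; check Q = 1.4150e-05
Then add 3.061 M of J.
Step 2:
                  L         X         J         M
  init        2.642      1.02     10.82   0.02382
  Δ        0.001626  0.002439 -8.1301e-04 -0.002439
  eq          2.643     1.023     10.82   0.02138
  solve Keq expr → x = -8.1301e-04; check Q = 1.4150e-05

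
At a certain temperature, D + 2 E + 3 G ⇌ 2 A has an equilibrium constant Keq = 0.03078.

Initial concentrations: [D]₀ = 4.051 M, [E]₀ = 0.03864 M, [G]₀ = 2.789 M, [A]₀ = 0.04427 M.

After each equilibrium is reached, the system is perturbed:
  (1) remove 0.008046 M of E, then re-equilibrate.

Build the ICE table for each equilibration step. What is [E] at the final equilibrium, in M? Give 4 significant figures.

[E]_eq = 0.02834 M

Q₀ = 0.01494 vs Keq = 0.03078 ⇒ Q<K, forward
Step 1:
                   D          E          G          A
  init         4.051    0.03864      2.789    0.04427
  Δ        -0.003584  -0.007169   -0.01075   0.007169
  eq           4.047    0.03147      2.778    0.05144
  solve Keq expr → x = 0.003584; check Q = 0.03078
Then remove 0.008046 M of E.
Step 2:
                   D          E          G          A
  init         4.047    0.02343      2.778    0.05144
  Δ         0.002458   0.004916   0.007375  -0.004916
  eq            4.05    0.02834      2.786    0.04652
  solve Keq expr → x = -0.002458; check Q = 0.03078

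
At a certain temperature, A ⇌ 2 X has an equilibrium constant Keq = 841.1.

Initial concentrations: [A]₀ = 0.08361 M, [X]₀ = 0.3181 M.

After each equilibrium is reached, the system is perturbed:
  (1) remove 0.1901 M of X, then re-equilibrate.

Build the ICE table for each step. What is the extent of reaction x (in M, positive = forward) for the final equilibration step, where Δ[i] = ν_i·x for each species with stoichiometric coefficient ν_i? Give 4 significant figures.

Q₀ = 1.21 vs Keq = 841.1 ⇒ Q<K, forward
Step 1:
                   A          X
  init       0.08361     0.3181
  Δ         -0.08333     0.1667
  eq      2.7939e-04     0.4848
  solve Keq expr → x = 0.08333; check Q = 841.1
Then remove 0.1901 M of X.
Step 2:
                   A          X
  init    2.7939e-04     0.2947
  Δ       -1.7591e-04 3.5183e-04
  eq      1.0347e-04      0.295
  solve Keq expr → x = 1.7591e-04; check Q = 841.1

x = 1.7591e-04 M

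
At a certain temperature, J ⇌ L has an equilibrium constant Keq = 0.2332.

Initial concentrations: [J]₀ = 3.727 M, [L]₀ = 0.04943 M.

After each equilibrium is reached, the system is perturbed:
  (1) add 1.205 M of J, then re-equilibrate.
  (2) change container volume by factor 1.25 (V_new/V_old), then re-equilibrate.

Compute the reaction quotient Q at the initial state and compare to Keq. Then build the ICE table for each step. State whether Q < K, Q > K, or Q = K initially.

Q₀ = 0.01326 vs Keq = 0.2332 ⇒ Q<K, forward
Step 1:
                  J         L
  I           3.727   0.04943
  C         -0.6647    0.6647
  E           3.062    0.7141
  solve Keq expr → x = 0.6647; check Q = 0.2332
Then add 1.205 M of J.
Step 2:
                  J         L
  I           4.267    0.7141
  C         -0.2279    0.2279
  E           4.039     0.942
  solve Keq expr → x = 0.2279; check Q = 0.2332
Then change container volume by factor 1.25 (V_new/V_old).
Step 3:
                  J         L
  I           3.232    0.7536
  C               0         0
  E           3.232    0.7536
  solve Keq expr → x = 0; check Q = 0.2332

Q₀ = 0.01326; Q < K (proceeds forward)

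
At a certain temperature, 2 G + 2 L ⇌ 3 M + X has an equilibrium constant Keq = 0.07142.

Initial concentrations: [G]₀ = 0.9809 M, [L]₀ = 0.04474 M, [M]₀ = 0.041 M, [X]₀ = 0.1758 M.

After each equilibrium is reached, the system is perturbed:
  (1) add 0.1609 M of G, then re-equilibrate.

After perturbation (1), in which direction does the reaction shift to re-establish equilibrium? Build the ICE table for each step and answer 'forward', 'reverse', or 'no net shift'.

Q₀ = 0.006291 vs Keq = 0.07142 ⇒ Q<K, forward
Step 1:
                   G          L          M          X
  init        0.9809    0.04474      0.041     0.1758
  Δ         -0.01659   -0.01659    0.02488   0.008293
  eq          0.9643    0.02815    0.06588     0.1841
  solve Keq expr → x = 0.008293; check Q = 0.07142
Then add 0.1609 M of G.
Step 2:
                   G          L          M          X
  init         1.125    0.02815    0.06588     0.1841
  Δ        -0.002128  -0.002128   0.003191   0.001064
  eq           1.123    0.02603    0.06907     0.1852
  solve Keq expr → x = 0.001064; check Q = 0.07142

Direction: forward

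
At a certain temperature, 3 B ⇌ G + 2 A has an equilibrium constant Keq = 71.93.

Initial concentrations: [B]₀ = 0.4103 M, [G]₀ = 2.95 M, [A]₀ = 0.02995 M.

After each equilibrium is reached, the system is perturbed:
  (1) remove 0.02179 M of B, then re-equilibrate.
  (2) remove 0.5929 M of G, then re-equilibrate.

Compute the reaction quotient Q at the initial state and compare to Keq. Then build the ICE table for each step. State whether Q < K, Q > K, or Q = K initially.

Q₀ = 0.03831; Q < K (proceeds forward)

Q₀ = 0.03831 vs Keq = 71.93 ⇒ Q<K, forward
Step 1:
                    B           G           A
  I            0.4103        2.95     0.02995
  C           -0.2837     0.09455      0.1891
  E            0.1266       3.045      0.2191
  solve Keq expr → x = 0.09455; check Q = 71.93
Then remove 0.02179 M of B.
Step 2:
                    B           G           A
  I            0.1049       3.045      0.2191
  C           0.01724   -0.005748     -0.0115
  E            0.1221       3.039      0.2076
  solve Keq expr → x = -0.005748; check Q = 71.93
Then remove 0.5929 M of G.
Step 3:
                    B           G           A
  I            0.1221       2.446      0.2076
  C         -0.006831    0.002277    0.004554
  E            0.1153       2.448      0.2121
  solve Keq expr → x = 0.002277; check Q = 71.93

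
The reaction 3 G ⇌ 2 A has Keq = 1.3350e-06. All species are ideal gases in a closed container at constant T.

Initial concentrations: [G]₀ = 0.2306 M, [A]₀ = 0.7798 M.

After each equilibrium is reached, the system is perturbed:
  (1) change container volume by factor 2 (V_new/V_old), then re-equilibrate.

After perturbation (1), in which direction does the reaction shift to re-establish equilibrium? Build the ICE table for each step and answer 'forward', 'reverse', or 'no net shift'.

Direction: reverse

Q₀ = 49.59 vs Keq = 1.3350e-06 ⇒ Q>K, reverse
Step 1:
                    G           A
  Initial      0.2306      0.7798
  Change        1.167     -0.7779
  Equil         1.397    0.001909
  solve Keq expr → x = -0.3889; check Q = 1.3350e-06
Then change container volume by factor 2 (V_new/V_old).
Step 2:
                    G           A
  Initial      0.6987  9.5435e-04
  Change   4.1838e-04 -2.7892e-04
  Equil        0.6991  6.7544e-04
  solve Keq expr → x = -1.3946e-04; check Q = 1.3350e-06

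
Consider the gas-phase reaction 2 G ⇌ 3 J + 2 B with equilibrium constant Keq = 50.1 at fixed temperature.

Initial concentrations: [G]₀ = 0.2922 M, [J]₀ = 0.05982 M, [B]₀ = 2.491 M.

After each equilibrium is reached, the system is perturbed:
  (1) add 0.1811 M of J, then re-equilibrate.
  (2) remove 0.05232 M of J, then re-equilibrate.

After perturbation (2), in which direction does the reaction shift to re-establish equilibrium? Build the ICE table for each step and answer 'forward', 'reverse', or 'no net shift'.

Q₀ = 0.01556 vs Keq = 50.1 ⇒ Q<K, forward
Step 1:
                   G          J          B
  I           0.2922    0.05982      2.491
  C          -0.2065     0.3098     0.2065
  E          0.08565     0.3696      2.698
  solve Keq expr → x = 0.1033; check Q = 50.1
Then add 0.1811 M of J.
Step 2:
                   G          J          B
  I          0.08565     0.5507      2.698
  C          0.04209   -0.06314   -0.04209
  E           0.1277     0.4876      2.655
  solve Keq expr → x = -0.02105; check Q = 50.1
Then remove 0.05232 M of J.
Step 3:
                   G          J          B
  I           0.1277     0.4353      2.655
  C         -0.01245    0.01868    0.01245
  E           0.1153      0.454      2.668
  solve Keq expr → x = 0.006226; check Q = 50.1

Direction: forward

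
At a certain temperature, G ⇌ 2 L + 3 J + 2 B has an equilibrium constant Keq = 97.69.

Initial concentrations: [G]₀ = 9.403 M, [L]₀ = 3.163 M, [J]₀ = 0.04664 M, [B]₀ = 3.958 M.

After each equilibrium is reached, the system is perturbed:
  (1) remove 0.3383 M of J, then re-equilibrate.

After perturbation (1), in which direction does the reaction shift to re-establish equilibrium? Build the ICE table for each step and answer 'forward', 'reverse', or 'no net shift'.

Direction: forward

Q₀ = 0.001691 vs Keq = 97.69 ⇒ Q<K, forward
Step 1:
                  G         L         J         B
  Initial     9.403     3.163   0.04664     3.958
  Change    -0.4273    0.8547     1.282    0.8547
  Equil       8.976     4.018     1.329     4.813
  solve Keq expr → x = 0.4273; check Q = 97.69
Then remove 0.3383 M of J.
Step 2:
                  G         L         J         B
  Initial     8.976     4.018    0.9903     4.813
  Change   -0.08858    0.1772    0.2657    0.1772
  Equil       8.887     4.195     1.256      4.99
  solve Keq expr → x = 0.08858; check Q = 97.69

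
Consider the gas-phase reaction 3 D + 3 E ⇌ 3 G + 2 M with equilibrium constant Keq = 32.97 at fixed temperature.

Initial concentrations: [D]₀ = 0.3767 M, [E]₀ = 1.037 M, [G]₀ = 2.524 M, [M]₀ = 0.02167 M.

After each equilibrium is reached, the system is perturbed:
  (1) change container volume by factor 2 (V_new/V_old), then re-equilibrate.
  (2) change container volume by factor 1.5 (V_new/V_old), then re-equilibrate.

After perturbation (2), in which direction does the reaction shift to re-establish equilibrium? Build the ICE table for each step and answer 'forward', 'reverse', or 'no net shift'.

Direction: reverse

Q₀ = 0.1267 vs Keq = 32.97 ⇒ Q<K, forward
Step 1:
                    D           E           G           M
  I            0.3767       1.037       2.524     0.02167
  C           -0.1481     -0.1481      0.1481     0.09874
  E            0.2286      0.8889       2.672      0.1204
  solve Keq expr → x = 0.04937; check Q = 32.97
Then change container volume by factor 2 (V_new/V_old).
Step 2:
                    D           E           G           M
  I            0.1143      0.4444       1.336      0.0602
  C           0.01203     0.01203    -0.01203   -0.008017
  E            0.1263      0.4565       1.324     0.05219
  solve Keq expr → x = -0.004009; check Q = 32.97
Then change container volume by factor 1.5 (V_new/V_old).
Step 3:
                    D           E           G           M
  I           0.08422      0.3043      0.8827     0.03479
  C          0.004608    0.004608   -0.004608   -0.003072
  E           0.08882      0.3089      0.8781     0.03172
  solve Keq expr → x = -0.001536; check Q = 32.97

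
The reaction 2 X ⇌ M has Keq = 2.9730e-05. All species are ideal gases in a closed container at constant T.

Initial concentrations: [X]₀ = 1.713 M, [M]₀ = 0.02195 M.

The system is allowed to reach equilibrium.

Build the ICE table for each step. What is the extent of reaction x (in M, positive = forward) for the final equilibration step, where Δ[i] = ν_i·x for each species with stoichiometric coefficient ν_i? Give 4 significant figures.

Q₀ = 0.00748 vs Keq = 2.9730e-05 ⇒ Q>K, reverse
Step 1:
                   X          M
  init         1.713    0.02195
  Δ          0.04372   -0.02186
  eq           1.757 9.1748e-05
  solve Keq expr → x = -0.02186; check Q = 2.9730e-05

x = -0.02186 M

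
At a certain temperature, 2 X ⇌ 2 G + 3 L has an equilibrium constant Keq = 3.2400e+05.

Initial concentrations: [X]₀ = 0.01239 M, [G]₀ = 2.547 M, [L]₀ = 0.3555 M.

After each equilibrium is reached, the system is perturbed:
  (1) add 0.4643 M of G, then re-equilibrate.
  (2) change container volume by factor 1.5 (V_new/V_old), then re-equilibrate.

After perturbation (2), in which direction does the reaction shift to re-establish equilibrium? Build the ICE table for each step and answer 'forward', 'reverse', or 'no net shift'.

Direction: forward

Q₀ = 1899 vs Keq = 3.2400e+05 ⇒ Q<K, forward
Step 1:
                   X          G          L
  init       0.01239      2.547     0.3555
  Δ         -0.01137    0.01137    0.01705
  eq        0.001022      2.558     0.3726
  solve Keq expr → x = 0.005684; check Q = 3.2400e+05
Then add 0.4643 M of G.
Step 2:
                   X          G          L
  init      0.001022      3.023     0.3726
  Δ       1.8407e-04 -1.8407e-04 -2.7610e-04
  eq        0.001206      3.022     0.3723
  solve Keq expr → x = -9.2034e-05; check Q = 3.2400e+05
Then change container volume by factor 1.5 (V_new/V_old).
Step 3:
                   X          G          L
  init    8.0408e-04      2.015     0.2482
  Δ       -3.6486e-04 3.6486e-04 5.4730e-04
  eq      4.3921e-04      2.015     0.2487
  solve Keq expr → x = 1.8243e-04; check Q = 3.2400e+05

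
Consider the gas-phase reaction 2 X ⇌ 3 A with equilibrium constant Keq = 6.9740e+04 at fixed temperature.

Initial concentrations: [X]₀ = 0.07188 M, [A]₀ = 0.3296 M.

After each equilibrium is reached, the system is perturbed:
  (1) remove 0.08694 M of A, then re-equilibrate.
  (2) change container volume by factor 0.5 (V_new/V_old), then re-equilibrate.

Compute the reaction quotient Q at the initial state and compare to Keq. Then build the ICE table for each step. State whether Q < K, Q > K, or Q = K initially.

Q₀ = 6.93; Q < K (proceeds forward)

Q₀ = 6.93 vs Keq = 6.9740e+04 ⇒ Q<K, forward
Step 1:
                  X         A
  init      0.07188    0.3296
  Δ        -0.07079    0.1062
  eq       0.001089    0.4358
  solve Keq expr → x = 0.0354; check Q = 6.9740e+04
Then remove 0.08694 M of A.
Step 2:
                  X         A
  init     0.001089    0.3488
  Δ       -3.0760e-04 4.6140e-04
  eq      7.8175e-04    0.3493
  solve Keq expr → x = 1.5380e-04; check Q = 6.9740e+04
Then change container volume by factor 0.5 (V_new/V_old).
Step 3:
                  X         A
  init     0.001564    0.6986
  Δ       6.4305e-04 -9.6457e-04
  eq       0.002207    0.6977
  solve Keq expr → x = -3.2152e-04; check Q = 6.9740e+04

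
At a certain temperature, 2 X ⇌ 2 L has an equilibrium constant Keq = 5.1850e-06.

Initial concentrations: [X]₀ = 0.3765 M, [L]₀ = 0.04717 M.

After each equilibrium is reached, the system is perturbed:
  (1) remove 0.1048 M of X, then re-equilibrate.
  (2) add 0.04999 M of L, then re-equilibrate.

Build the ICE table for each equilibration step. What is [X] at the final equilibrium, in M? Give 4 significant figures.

[X]_eq = 0.368 M

Q₀ = 0.0157 vs Keq = 5.1850e-06 ⇒ Q>K, reverse
Step 1:
                   X          L
  init        0.3765    0.04717
  Δ          0.04621   -0.04621
  eq          0.4227 9.6253e-04
  solve Keq expr → x = -0.0231; check Q = 5.1850e-06
Then remove 0.1048 M of X.
Step 2:
                   X          L
  init        0.3179 9.6253e-04
  Δ       2.3809e-04 -2.3809e-04
  eq          0.3181 7.2444e-04
  solve Keq expr → x = -1.1905e-04; check Q = 5.1850e-06
Then add 0.04999 M of L.
Step 3:
                   X          L
  init        0.3181    0.05071
  Δ          0.04988   -0.04988
  eq           0.368 8.3801e-04
  solve Keq expr → x = -0.02494; check Q = 5.1850e-06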